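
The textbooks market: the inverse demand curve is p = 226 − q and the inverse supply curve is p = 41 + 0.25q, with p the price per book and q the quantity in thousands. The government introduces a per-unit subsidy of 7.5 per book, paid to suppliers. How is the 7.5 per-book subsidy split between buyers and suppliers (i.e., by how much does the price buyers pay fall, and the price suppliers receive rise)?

Rewrite in direct form: qd = 226 − p and qs = 4p − 164.
Without the subsidy, 226 − p = 4p − 164 gives 5p = 390, so p* = 78 and q* = 148.
With a per-unit subsidy paid to suppliers, each receives p + 7.5 per unit sold, so supply becomes qs = 4(p + 7.5) − 164.
Solving gives q = 154 with buyers paying 72 and suppliers receiving 79.5 (the 7.5 wedge).
Gain to buyers: 6; to suppliers: 1.5. (They sum to 7.5.)

Buyers gain 6 per book; suppliers gain 1.5 per book.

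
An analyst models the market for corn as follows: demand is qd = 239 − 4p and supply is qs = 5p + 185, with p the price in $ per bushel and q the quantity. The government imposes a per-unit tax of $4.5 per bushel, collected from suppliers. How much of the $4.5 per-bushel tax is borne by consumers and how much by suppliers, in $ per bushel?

Consumers bear $2.5 per bushel; suppliers bear $2 per bushel.

Without the tax, 239 − 4p = 5p + 185 gives 9p = 54, so p* = $6 and q* = 215.
With the tax collected from suppliers, supply shifts: qs = 5(p − 4.5) + 185.
New equilibrium: consumers pay $8.5, suppliers receive $4, q = 205. (Wedge: pb − ps = 4.5.)
Burden on consumers: $2.5; on suppliers: $2. (They sum to $4.5.)
The less price-elastic side of the market bears the larger share of a per-unit tax.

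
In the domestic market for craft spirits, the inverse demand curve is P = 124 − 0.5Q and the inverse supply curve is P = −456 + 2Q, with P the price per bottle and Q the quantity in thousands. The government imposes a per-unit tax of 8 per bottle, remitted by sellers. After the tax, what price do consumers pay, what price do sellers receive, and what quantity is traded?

Rewrite in direct form: Qd = 248 − 2P and Qs = 0.5P + 228.
Without the tax, 248 − 2P = 0.5P + 228 gives 2.5P = 20, so P* = 8 and Q* = 232.
With the tax collected from sellers, supply shifts: Qs = 0.5(P − 8) + 228.
New equilibrium: consumers pay 9.6, sellers receive 1.6, Q = 228.8. (Wedge: Pb − Ps = 8.)
The less price-elastic side of the market bears the larger share of a per-unit tax.

Consumers pay 9.6; sellers receive 1.6; quantity = 228.8.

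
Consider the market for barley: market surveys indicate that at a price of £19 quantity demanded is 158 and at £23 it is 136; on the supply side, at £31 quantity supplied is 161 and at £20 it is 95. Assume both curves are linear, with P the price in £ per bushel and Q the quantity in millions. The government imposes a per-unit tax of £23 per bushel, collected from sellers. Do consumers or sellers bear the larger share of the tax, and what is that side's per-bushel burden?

Consumers bear the larger share: £12 per bushel.

Demand slope: (136 − 158)/(23 − 19) = -5.5, so Qd = 262.5 − 5.5P.
Supply slope: (95 − 161)/(20 − 31) = 6, so Qs = 6P − 25.
Before the tax: set 262.5 − 5.5P = 6P − 25 → P* = £25, Q* = 125.
With the tax collected from sellers, supply shifts: Qs = 6(P − 23) − 25.
Solving gives Q = 59 with consumers paying £37 and sellers receiving £14 (the £23 wedge).
Per-bushel burden: consumers £12, sellers £11.
Consumers take the larger share because demand is less price-elastic here (demand slope 5.5 vs supply slope 6).
The less price-elastic side of the market bears the larger share of a per-unit tax.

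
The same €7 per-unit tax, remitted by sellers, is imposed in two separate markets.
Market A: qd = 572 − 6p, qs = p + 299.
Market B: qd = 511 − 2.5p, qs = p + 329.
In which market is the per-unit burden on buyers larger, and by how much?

Market A: pre-tax p* = €39, q* = 338; post-tax q = 332; per-unit burden on buyers = €1.
Market B: pre-tax p* = €52, q* = 381; post-tax q = 376; per-unit burden on buyers = €2.
Difference: €1 vs €2 → market B is larger by €1.

Market B, by €1.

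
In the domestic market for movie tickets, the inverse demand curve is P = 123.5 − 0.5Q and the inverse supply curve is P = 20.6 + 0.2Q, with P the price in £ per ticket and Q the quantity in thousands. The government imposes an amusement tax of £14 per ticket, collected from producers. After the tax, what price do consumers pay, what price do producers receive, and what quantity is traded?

Rewrite in direct form: Qd = 247 − 2P and Qs = 5P − 103.
Before the tax: set 247 − 2P = 5P − 103 → P* = £50, Q* = 147.
With the tax collected from producers, supply shifts: Qs = 5(P − 14) − 103.
Solving gives Q = 127 with consumers paying £60 and producers receiving £46 (the £14 wedge).

Consumers pay £60; producers receive £46; quantity = 127.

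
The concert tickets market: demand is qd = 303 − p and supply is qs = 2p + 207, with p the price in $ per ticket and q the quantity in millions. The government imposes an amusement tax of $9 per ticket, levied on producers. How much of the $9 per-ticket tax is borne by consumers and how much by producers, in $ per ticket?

Without the tax, 303 − p = 2p + 207 gives 3p = 96, so p* = $32 and q* = 271.
With the tax collected from producers, supply shifts: qs = 2(p − 9) + 207.
New equilibrium: consumers pay $38, producers receive $29, q = 265. (Wedge: pb − ps = 9.)
Burden on consumers: $6; on producers: $3. (They sum to $9.)

Consumers bear $6 per ticket; producers bear $3 per ticket.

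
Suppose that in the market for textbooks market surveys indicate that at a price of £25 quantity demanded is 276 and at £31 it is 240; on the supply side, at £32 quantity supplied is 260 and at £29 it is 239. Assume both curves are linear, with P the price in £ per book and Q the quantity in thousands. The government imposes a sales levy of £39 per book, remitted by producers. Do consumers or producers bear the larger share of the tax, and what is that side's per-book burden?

Demand slope: (240 − 276)/(31 − 25) = -6, so Qd = 426 − 6P.
Supply slope: (239 − 260)/(29 − 32) = 7, so Qs = 7P + 36.
Before the tax: set 426 − 6P = 7P + 36 → P* = £30, Q* = 246.
With the tax collected from producers, supply shifts: Qs = 7(P − 39) + 36.
New equilibrium: consumers pay £51, producers receive £12, Q = 120. (Wedge: Pb − Ps = 39.)
Per-book burden: consumers £21, producers £18.
Consumers take the larger share because demand is less price-elastic here (demand slope 6 vs supply slope 7).

Consumers bear the larger share: £21 per book.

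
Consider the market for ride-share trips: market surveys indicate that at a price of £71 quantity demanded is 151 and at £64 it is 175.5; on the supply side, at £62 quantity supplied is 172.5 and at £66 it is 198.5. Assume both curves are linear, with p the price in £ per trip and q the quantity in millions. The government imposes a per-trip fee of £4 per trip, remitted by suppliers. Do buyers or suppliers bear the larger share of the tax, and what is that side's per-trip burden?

Buyers bear the larger share: £2.6 per trip.

Demand slope: (175.5 − 151)/(64 − 71) = -3.5, so qd = 399.5 − 3.5p.
Supply slope: (198.5 − 172.5)/(66 − 62) = 6.5, so qs = 6.5p − 230.5.
Without the tax, 399.5 − 3.5p = 6.5p − 230.5 gives 10p = 630, so p* = £63 and q* = 179.
With the tax collected from suppliers, supply shifts: qs = 6.5(p − 4) − 230.5.
New equilibrium: buyers pay £65.6, suppliers receive £61.6, q = 169.9. (Wedge: pb − ps = 4.)
Per-trip burden: buyers £2.6, suppliers £1.4.
Buyers take the larger share because demand is less price-elastic here (demand slope 3.5 vs supply slope 6.5).
The less price-elastic side of the market bears the larger share of a per-unit tax.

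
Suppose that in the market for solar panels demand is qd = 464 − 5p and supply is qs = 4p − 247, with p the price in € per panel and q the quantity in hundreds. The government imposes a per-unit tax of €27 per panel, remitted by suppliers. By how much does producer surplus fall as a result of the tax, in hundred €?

Without the tax, 464 − 5p = 4p − 247 gives 9p = 711, so p* = €79 and q* = 69.
With the tax collected from suppliers, supply shifts: qs = 4(p − 27) − 247.
Solving gives q = 9 with buyers paying €91 and suppliers receiving €64 (the €27 wedge).
ΔPS is the trapezoid between Q = 9 and Q = 69 of height €15: ½ · (69 + 9) · 15 = €585.

Producer surplus falls by €585 hundred.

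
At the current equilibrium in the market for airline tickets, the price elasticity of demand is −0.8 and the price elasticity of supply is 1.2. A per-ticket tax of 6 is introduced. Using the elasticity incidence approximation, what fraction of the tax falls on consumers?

Incidence ratio: consumers' share ≈ εs / (εs + |εd|) = 1.2 / (1.2 + 0.8) = 0.6.
Supply is the more elastic side, so consumers bear the larger share.

Consumers' share ≈ 0.6.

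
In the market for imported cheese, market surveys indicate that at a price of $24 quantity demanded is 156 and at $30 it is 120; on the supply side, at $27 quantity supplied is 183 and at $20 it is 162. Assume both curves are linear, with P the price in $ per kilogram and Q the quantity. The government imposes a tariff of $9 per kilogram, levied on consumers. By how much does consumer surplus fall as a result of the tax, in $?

Demand slope: (120 − 156)/(30 − 24) = -6, so Qd = 300 − 6P.
Supply slope: (162 − 183)/(20 − 27) = 3, so Qs = 3P + 102.
Without the tax, 300 − 6P = 3P + 102 gives 9P = 198, so P* = $22 and Q* = 168.
With the tax collected from consumers, demand (in seller-price terms) shifts: Qd = 300 − 6(P + 9).
New equilibrium: consumers pay $25, sellers receive $16, Q = 150. (Wedge: Pb − Ps = 9.)
ΔCS is the trapezoid between Q = 150 and Q = 168 of height $3: ½ · (168 + 150) · 3 = $477.

Consumer surplus falls by $477.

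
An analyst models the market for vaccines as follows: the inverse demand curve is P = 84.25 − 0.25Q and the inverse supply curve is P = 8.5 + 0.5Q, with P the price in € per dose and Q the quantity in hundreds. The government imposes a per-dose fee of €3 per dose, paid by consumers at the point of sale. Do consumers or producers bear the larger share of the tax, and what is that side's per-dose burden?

Rewrite in direct form: Qd = 337 − 4P and Qs = 2P − 17.
Without the tax, 337 − 4P = 2P − 17 gives 6P = 354, so P* = €59 and Q* = 101.
With the tax collected from consumers, demand (in seller-price terms) shifts: Qd = 337 − 4(P + 3).
New equilibrium: consumers pay €60, producers receive €57, Q = 97. (Wedge: Pb − Ps = 3.)
Per-dose burden: consumers €1, producers €2.
Producers take the larger share because supply is less price-elastic here (demand slope 4 vs supply slope 2).

Producers bear the larger share: €2 per dose.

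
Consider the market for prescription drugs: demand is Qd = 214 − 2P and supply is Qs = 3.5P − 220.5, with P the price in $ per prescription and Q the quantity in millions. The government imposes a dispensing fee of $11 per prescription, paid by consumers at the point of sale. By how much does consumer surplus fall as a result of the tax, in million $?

Without the tax, 214 − 2P = 3.5P − 220.5 gives 5.5P = 434.5, so P* = $79 and Q* = 56.
With the tax collected from consumers, demand (in seller-price terms) shifts: Qd = 214 − 2(P + 11).
New equilibrium: consumers pay $86, producers receive $75, Q = 42. (Wedge: Pb − Ps = 11.)
ΔCS is the trapezoid between Q = 42 and Q = 56 of height $7: ½ · (56 + 42) · 7 = $343.

Consumer surplus falls by $343 million.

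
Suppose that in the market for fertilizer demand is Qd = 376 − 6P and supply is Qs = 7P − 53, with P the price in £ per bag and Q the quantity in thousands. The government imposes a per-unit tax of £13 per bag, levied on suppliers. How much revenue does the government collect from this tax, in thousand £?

Tax revenue = £1768 thousand.

Before the tax: set 376 − 6P = 7P − 53 → P* = £33, Q* = 178.
With the tax collected from suppliers, supply shifts: Qs = 7(P − 13) − 53.
Solving gives Q = 136 with consumers paying £40 and suppliers receiving £27 (the £13 wedge).
Revenue = t · Q = 13 · 136 = £1768.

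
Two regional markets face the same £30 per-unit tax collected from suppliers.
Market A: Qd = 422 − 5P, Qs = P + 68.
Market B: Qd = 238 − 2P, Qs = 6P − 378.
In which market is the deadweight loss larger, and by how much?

Market B, by £300.

Market A: pre-tax P* = £59, Q* = 127; post-tax Q = 102; deadweight loss = £375.
Market B: pre-tax P* = £77, Q* = 84; post-tax Q = 39; deadweight loss = £675.
Difference: £375 vs £675 → market B is larger by £300.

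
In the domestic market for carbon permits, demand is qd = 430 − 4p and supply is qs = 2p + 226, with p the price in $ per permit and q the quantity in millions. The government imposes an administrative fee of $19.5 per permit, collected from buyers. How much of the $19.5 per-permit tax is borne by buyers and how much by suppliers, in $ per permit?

Buyers bear $6.5 per permit; suppliers bear $13 per permit.

Without the tax, 430 − 4p = 2p + 226 gives 6p = 204, so p* = $34 and q* = 294.
With the tax collected from buyers, demand (in seller-price terms) shifts: qd = 430 − 4(p + 19.5).
New equilibrium: buyers pay $40.5, suppliers receive $21, q = 268. (Wedge: pb − ps = 19.5.)
Burden on buyers: $6.5; on suppliers: $13. (They sum to $19.5.)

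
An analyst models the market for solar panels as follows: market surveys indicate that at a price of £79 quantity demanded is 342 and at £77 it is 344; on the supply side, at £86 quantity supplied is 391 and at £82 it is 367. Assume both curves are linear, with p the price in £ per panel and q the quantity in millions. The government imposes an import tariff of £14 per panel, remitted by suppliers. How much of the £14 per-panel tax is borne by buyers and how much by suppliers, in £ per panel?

Buyers bear £12 per panel; suppliers bear £2 per panel.

Demand slope: (344 − 342)/(77 − 79) = -1, so qd = 421 − p.
Supply slope: (367 − 391)/(82 − 86) = 6, so qs = 6p − 125.
Without the tax, 421 − p = 6p − 125 gives 7p = 546, so p* = £78 and q* = 343.
With the tax collected from suppliers, supply shifts: qs = 6(p − 14) − 125.
New equilibrium: buyers pay £90, suppliers receive £76, q = 331. (Wedge: pb − ps = 14.)
Burden on buyers: £12; on suppliers: £2. (They sum to £14.)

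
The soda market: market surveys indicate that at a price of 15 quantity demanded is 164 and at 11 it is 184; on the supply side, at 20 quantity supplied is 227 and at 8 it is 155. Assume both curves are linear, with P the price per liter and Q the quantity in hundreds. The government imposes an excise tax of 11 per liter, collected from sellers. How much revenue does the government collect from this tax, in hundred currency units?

Tax revenue = 1639 hundred.

Demand slope: (184 − 164)/(11 − 15) = -5, so Qd = 239 − 5P.
Supply slope: (155 − 227)/(8 − 20) = 6, so Qs = 6P + 107.
Without the tax, 239 − 5P = 6P + 107 gives 11P = 132, so P* = 12 and Q* = 179.
With the tax collected from sellers, supply shifts: Qs = 6(P − 11) + 107.
Solving gives Q = 149 with consumers paying 18 and sellers receiving 7 (the 11 wedge).
Revenue = t · Q = 11 · 149 = 1639.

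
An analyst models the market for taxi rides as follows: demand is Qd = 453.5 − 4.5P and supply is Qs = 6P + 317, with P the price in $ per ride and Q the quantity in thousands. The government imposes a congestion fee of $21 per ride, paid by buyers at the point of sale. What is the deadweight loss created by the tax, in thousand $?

Deadweight loss = $567 thousand.

Without the tax, 453.5 − 4.5P = 6P + 317 gives 10.5P = 136.5, so P* = $13 and Q* = 395.
With the tax collected from buyers, demand (in seller-price terms) shifts: Qd = 453.5 − 4.5(P + 21).
Solving gives Q = 341 with buyers paying $25 and producers receiving $4 (the $21 wedge).
Quantity falls by |ΔQ| = |395 − 341| = 54.
DWL = ½ · t · |ΔQ| = ½ · 21 · 54 = $567.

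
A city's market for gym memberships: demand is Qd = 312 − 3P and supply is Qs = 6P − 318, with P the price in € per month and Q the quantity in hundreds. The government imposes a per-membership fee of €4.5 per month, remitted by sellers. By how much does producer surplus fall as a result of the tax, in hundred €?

Without the tax, 312 − 3P = 6P − 318 gives 9P = 630, so P* = €70 and Q* = 102.
With the tax collected from sellers, supply shifts: Qs = 6(P − 4.5) − 318.
New equilibrium: consumers pay €73, sellers receive €68.5, Q = 93. (Wedge: Pb − Ps = 4.5.)
ΔPS is the trapezoid between Q = 93 and Q = 102 of height €1.5: ½ · (102 + 93) · 1.5 = €146.25.

Producer surplus falls by €146.25 hundred.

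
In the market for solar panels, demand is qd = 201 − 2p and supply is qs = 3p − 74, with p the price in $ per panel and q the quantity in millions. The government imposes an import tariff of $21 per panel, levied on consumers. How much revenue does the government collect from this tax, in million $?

Tax revenue = $1381.8 million.

Without the tax, 201 − 2p = 3p − 74 gives 5p = 275, so p* = $55 and q* = 91.
With the tax collected from consumers, demand (in seller-price terms) shifts: qd = 201 − 2(p + 21).
Solving gives q = 65.8 with consumers paying $67.6 and producers receiving $46.6 (the $21 wedge).
Revenue = t · Q = 21 · 65.8 = $1381.8.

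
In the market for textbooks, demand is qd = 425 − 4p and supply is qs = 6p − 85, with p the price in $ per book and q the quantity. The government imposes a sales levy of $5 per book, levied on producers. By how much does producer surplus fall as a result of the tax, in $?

Producer surplus falls by $430.

Without the tax, 425 − 4p = 6p − 85 gives 10p = 510, so p* = $51 and q* = 221.
With the tax collected from producers, supply shifts: qs = 6(p − 5) − 85.
New equilibrium: consumers pay $54, producers receive $49, q = 209. (Wedge: pb − ps = 5.)
ΔPS is the trapezoid between Q = 209 and Q = 221 of height $2: ½ · (221 + 209) · 2 = $430.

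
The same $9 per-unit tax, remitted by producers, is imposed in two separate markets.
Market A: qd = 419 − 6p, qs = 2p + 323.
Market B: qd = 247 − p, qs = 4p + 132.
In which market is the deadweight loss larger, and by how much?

Market A: pre-tax p* = $12, q* = 347; post-tax q = 333.5; deadweight loss = $60.75.
Market B: pre-tax p* = $23, q* = 224; post-tax q = 216.8; deadweight loss = $32.4.
Difference: $60.75 vs $32.4 → market A is larger by $28.35.

Market A, by $28.35.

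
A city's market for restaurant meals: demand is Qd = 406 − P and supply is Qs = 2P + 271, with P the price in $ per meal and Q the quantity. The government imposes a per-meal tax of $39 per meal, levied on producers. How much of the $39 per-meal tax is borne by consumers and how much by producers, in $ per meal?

Without the tax, 406 − P = 2P + 271 gives 3P = 135, so P* = $45 and Q* = 361.
With the tax collected from producers, supply shifts: Qs = 2(P − 39) + 271.
Solving gives Q = 335 with consumers paying $71 and producers receiving $32 (the $39 wedge).
Burden on consumers: $26; on producers: $13. (They sum to $39.)
The less price-elastic side of the market bears the larger share of a per-unit tax.

Consumers bear $26 per meal; producers bear $13 per meal.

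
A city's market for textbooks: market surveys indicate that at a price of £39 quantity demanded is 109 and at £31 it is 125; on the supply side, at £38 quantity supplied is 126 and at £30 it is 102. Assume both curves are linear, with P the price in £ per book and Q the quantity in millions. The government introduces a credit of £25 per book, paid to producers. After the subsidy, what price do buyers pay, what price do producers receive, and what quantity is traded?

Buyers pay £20; producers receive £45; quantity = 147.

Demand slope: (125 − 109)/(31 − 39) = -2, so Qd = 187 − 2P.
Supply slope: (102 − 126)/(30 − 38) = 3, so Qs = 3P + 12.
Without the subsidy, 187 − 2P = 3P + 12 gives 5P = 175, so P* = £35 and Q* = 117.
With a per-unit subsidy paid to producers, each receives P + 25 per unit sold, so supply becomes Qs = 3(P + 25) + 12.
Solving gives Q = 147 with buyers paying £20 and producers receiving £45 (the £25 wedge).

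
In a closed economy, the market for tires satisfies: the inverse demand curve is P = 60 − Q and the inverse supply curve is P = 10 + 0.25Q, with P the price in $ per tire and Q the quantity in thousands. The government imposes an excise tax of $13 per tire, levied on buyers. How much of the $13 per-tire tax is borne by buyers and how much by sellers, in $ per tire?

Inverting to Q(P) form: Qd = 60 − P; Qs = 4P − 40.
Before the tax: set 60 − P = 4P − 40 → P* = $20, Q* = 40.
With the tax collected from buyers, demand (in seller-price terms) shifts: Qd = 60 − (P + 13).
New equilibrium: buyers pay $30.4, sellers receive $17.4, Q = 29.6. (Wedge: Pb − Ps = 13.)
Burden on buyers: $10.4; on sellers: $2.6. (They sum to $13.)
The less price-elastic side of the market bears the larger share of a per-unit tax.

Buyers bear $10.4 per tire; sellers bear $2.6 per tire.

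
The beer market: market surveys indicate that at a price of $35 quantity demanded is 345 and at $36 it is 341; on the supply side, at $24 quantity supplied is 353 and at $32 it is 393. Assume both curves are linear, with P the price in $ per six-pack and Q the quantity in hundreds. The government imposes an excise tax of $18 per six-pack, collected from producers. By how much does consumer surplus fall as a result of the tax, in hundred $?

Consumer surplus falls by $3530 hundred.

Demand slope: (341 − 345)/(36 − 35) = -4, so Qd = 485 − 4P.
Supply slope: (393 − 353)/(32 − 24) = 5, so Qs = 5P + 233.
Before the tax: set 485 − 4P = 5P + 233 → P* = $28, Q* = 373.
With the tax collected from producers, supply shifts: Qs = 5(P − 18) + 233.
New equilibrium: consumers pay $38, producers receive $20, Q = 333. (Wedge: Pb − Ps = 18.)
ΔCS is the trapezoid between Q = 333 and Q = 373 of height $10: ½ · (373 + 333) · 10 = $3530.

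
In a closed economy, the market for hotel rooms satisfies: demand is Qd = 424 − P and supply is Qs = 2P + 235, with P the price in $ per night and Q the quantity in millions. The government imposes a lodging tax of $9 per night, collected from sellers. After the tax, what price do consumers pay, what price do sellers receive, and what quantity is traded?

Before the tax: set 424 − P = 2P + 235 → P* = $63, Q* = 361.
With the tax collected from sellers, supply shifts: Qs = 2(P − 9) + 235.
New equilibrium: consumers pay $69, sellers receive $60, Q = 355. (Wedge: Pb − Ps = 9.)

Consumers pay $69; sellers receive $60; quantity = 355.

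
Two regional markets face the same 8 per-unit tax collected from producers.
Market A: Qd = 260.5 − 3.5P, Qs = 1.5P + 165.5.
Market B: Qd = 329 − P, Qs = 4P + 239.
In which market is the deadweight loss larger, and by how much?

Market A, by 8.

Market A: pre-tax P* = 19, Q* = 194; post-tax Q = 185.6; deadweight loss = 33.6.
Market B: pre-tax P* = 18, Q* = 311; post-tax Q = 304.6; deadweight loss = 25.6.
Difference: 33.6 vs 25.6 → market A is larger by 8.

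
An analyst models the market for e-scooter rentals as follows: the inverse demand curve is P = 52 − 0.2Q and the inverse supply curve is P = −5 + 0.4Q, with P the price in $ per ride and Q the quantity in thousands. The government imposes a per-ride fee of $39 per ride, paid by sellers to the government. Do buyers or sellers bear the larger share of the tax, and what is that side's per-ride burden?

Sellers bear the larger share: $26 per ride.

Inverting to Q(P) form: Qd = 260 − 5P; Qs = 2.5P + 12.5.
Before the tax: set 260 − 5P = 2.5P + 12.5 → P* = $33, Q* = 95.
With the tax collected from sellers, supply shifts: Qs = 2.5(P − 39) + 12.5.
New equilibrium: buyers pay $46, sellers receive $7, Q = 30. (Wedge: Pb − Ps = 39.)
Per-ride burden: buyers $13, sellers $26.
Sellers take the larger share because supply is less price-elastic here (demand slope 5 vs supply slope 2.5).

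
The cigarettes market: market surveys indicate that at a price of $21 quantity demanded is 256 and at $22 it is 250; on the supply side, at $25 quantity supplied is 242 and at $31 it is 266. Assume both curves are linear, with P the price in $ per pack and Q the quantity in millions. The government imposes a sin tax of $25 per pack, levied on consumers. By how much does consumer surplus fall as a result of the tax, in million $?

Demand slope: (250 − 256)/(22 − 21) = -6, so Qd = 382 − 6P.
Supply slope: (266 − 242)/(31 − 25) = 4, so Qs = 4P + 142.
Without the tax, 382 − 6P = 4P + 142 gives 10P = 240, so P* = $24 and Q* = 238.
With the tax collected from consumers, demand (in seller-price terms) shifts: Qd = 382 − 6(P + 25).
New equilibrium: consumers pay $34, suppliers receive $9, Q = 178. (Wedge: Pb − Ps = 25.)
ΔCS is the trapezoid between Q = 178 and Q = 238 of height $10: ½ · (238 + 178) · 10 = $2080.

Consumer surplus falls by $2080 million.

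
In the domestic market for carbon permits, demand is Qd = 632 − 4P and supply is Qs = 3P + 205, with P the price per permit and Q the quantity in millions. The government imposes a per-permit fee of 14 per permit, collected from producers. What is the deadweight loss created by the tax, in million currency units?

Without the tax, 632 − 4P = 3P + 205 gives 7P = 427, so P* = 61 and Q* = 388.
With the tax collected from producers, supply shifts: Qs = 3(P − 14) + 205.
Solving gives Q = 364 with buyers paying 67 and producers receiving 53 (the 14 wedge).
Quantity falls by |ΔQ| = |388 − 364| = 24.
DWL = ½ · t · |ΔQ| = ½ · 14 · 24 = 168.

Deadweight loss = 168 million.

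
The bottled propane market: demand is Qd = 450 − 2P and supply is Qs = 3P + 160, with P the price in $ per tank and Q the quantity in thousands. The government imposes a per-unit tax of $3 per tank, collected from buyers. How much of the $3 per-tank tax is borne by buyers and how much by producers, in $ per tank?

Buyers bear $1.8 per tank; producers bear $1.2 per tank.

Before the tax: set 450 − 2P = 3P + 160 → P* = $58, Q* = 334.
With the tax collected from buyers, demand (in seller-price terms) shifts: Qd = 450 − 2(P + 3).
Solving gives Q = 330.4 with buyers paying $59.8 and producers receiving $56.8 (the $3 wedge).
Burden on buyers: $1.8; on producers: $1.2. (They sum to $3.)
The less price-elastic side of the market bears the larger share of a per-unit tax.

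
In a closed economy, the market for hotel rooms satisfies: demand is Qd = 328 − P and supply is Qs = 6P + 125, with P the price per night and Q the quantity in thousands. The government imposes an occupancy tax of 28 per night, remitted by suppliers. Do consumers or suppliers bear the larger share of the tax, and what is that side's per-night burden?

Consumers bear the larger share: 24 per night.

Without the tax, 328 − P = 6P + 125 gives 7P = 203, so P* = 29 and Q* = 299.
With the tax collected from suppliers, supply shifts: Qs = 6(P − 28) + 125.
Solving gives Q = 275 with consumers paying 53 and suppliers receiving 25 (the 28 wedge).
Per-night burden: consumers 24, suppliers 4.
Consumers take the larger share because demand is less price-elastic here (demand slope 1 vs supply slope 6).
The less price-elastic side of the market bears the larger share of a per-unit tax.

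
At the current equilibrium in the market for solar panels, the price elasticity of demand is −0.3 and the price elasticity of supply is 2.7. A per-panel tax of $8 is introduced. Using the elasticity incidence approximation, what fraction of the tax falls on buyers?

Incidence ratio: buyers' share ≈ εs / (εs + |εd|) = 2.7 / (2.7 + 0.3) = 0.9.
Supply is the more elastic side, so buyers bear the larger share.

Buyers' share ≈ 0.9.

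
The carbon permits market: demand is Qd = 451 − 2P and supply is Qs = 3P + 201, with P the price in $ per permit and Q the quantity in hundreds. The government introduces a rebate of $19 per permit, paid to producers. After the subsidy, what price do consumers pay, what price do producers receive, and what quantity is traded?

Without the subsidy, 451 − 2P = 3P + 201 gives 5P = 250, so P* = $50 and Q* = 351.
With a per-unit subsidy paid to producers, each receives P + 19 per unit sold, so supply becomes Qs = 3(P + 19) + 201.
Solving gives Q = 373.8 with consumers paying $38.6 and producers receiving $57.6 (the $19 wedge).

Consumers pay $38.6; producers receive $57.6; quantity = 373.8.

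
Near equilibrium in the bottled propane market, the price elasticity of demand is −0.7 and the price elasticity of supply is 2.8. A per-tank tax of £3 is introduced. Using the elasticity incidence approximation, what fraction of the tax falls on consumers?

Incidence ratio: consumers' share ≈ εs / (εs + |εd|) = 2.8 / (2.8 + 0.7) = 0.8.
Supply is the more elastic side, so consumers bear the larger share.

Consumers' share ≈ 0.8.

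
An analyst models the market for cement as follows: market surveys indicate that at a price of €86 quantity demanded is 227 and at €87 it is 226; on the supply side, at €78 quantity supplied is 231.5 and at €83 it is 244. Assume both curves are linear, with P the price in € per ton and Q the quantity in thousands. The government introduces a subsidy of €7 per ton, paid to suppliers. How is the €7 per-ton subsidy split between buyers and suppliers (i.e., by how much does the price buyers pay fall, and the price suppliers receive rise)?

Demand slope: (226 − 227)/(87 − 86) = -1, so Qd = 313 − P.
Supply slope: (244 − 231.5)/(83 − 78) = 2.5, so Qs = 2.5P + 36.5.
Before the subsidy: set 313 − P = 2.5P + 36.5 → P* = €79, Q* = 234.
With a per-unit subsidy paid to suppliers, each receives P + 7 per unit sold, so supply becomes Qs = 2.5(P + 7) + 36.5.
Solving gives Q = 239 with buyers paying €74 and suppliers receiving €81 (the €7 wedge).
Gain to buyers: €5; to suppliers: €2. (They sum to €7.)

Buyers gain €5 per ton; suppliers gain €2 per ton.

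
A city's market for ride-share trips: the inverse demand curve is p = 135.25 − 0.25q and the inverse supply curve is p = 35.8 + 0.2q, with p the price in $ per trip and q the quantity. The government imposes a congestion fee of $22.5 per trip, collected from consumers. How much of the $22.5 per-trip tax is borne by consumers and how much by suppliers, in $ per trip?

Rewrite in direct form: qd = 541 − 4p and qs = 5p − 179.
Before the tax: set 541 − 4p = 5p − 179 → p* = $80, q* = 221.
With the tax collected from consumers, demand (in seller-price terms) shifts: qd = 541 − 4(p + 22.5).
New equilibrium: consumers pay $92.5, suppliers receive $70, q = 171. (Wedge: pb − ps = 22.5.)
Burden on consumers: $12.5; on suppliers: $10. (They sum to $22.5.)
The less price-elastic side of the market bears the larger share of a per-unit tax.

Consumers bear $12.5 per trip; suppliers bear $10 per trip.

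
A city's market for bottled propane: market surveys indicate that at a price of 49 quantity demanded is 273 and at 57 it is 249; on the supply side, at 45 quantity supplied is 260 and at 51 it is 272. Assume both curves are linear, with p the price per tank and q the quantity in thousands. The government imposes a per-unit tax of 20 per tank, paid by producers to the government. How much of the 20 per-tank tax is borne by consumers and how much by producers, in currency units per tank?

Demand slope: (249 − 273)/(57 − 49) = -3, so qd = 420 − 3p.
Supply slope: (272 − 260)/(51 − 45) = 2, so qs = 2p + 170.
Before the tax: set 420 − 3p = 2p + 170 → p* = 50, q* = 270.
With the tax collected from producers, supply shifts: qs = 2(p − 20) + 170.
Solving gives q = 246 with consumers paying 58 and producers receiving 38 (the 20 wedge).
Burden on consumers: 8; on producers: 12. (They sum to 20.)
The less price-elastic side of the market bears the larger share of a per-unit tax.

Consumers bear 8 per tank; producers bear 12 per tank.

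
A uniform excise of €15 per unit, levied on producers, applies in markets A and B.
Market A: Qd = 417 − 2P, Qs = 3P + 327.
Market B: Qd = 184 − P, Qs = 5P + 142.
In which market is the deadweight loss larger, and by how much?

Market A: pre-tax P* = €18, Q* = 381; post-tax Q = 363; deadweight loss = €135.
Market B: pre-tax P* = €7, Q* = 177; post-tax Q = 164.5; deadweight loss = €93.75.
Difference: €135 vs €93.75 → market A is larger by €41.25.

Market A, by €41.25.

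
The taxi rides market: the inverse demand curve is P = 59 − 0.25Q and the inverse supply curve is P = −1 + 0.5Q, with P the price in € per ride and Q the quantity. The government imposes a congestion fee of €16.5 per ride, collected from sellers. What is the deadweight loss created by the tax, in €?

Deadweight loss = €181.5.

Inverting to Q(P) form: Qd = 236 − 4P; Qs = 2P + 2.
Before the tax: set 236 − 4P = 2P + 2 → P* = €39, Q* = 80.
With the tax collected from sellers, supply shifts: Qs = 2(P − 16.5) + 2.
Solving gives Q = 58 with consumers paying €44.5 and sellers receiving €28 (the €16.5 wedge).
Quantity falls by |ΔQ| = |80 − 58| = 22.
DWL = ½ · t · |ΔQ| = ½ · 16.5 · 22 = €181.5.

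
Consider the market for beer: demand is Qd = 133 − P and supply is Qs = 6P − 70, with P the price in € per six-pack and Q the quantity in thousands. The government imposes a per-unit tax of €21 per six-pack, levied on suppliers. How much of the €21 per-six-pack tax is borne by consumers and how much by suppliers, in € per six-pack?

Without the tax, 133 − P = 6P − 70 gives 7P = 203, so P* = €29 and Q* = 104.
With the tax collected from suppliers, supply shifts: Qs = 6(P − 21) − 70.
New equilibrium: consumers pay €47, suppliers receive €26, Q = 86. (Wedge: Pb − Ps = 21.)
Burden on consumers: €18; on suppliers: €3. (They sum to €21.)

Consumers bear €18 per six-pack; suppliers bear €3 per six-pack.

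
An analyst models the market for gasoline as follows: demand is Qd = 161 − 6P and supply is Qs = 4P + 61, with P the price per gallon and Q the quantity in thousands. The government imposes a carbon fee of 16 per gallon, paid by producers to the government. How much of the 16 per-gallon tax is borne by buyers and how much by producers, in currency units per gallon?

Before the tax: set 161 − 6P = 4P + 61 → P* = 10, Q* = 101.
With the tax collected from producers, supply shifts: Qs = 4(P − 16) + 61.
Solving gives Q = 62.6 with buyers paying 16.4 and producers receiving 0.4 (the 16 wedge).
Burden on buyers: 6.4; on producers: 9.6. (They sum to 16.)
The less price-elastic side of the market bears the larger share of a per-unit tax.

Buyers bear 6.4 per gallon; producers bear 9.6 per gallon.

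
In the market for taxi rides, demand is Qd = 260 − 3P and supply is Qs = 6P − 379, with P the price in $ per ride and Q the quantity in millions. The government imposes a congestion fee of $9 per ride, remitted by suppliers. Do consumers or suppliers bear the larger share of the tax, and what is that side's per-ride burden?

Before the tax: set 260 − 3P = 6P − 379 → P* = $71, Q* = 47.
With the tax collected from suppliers, supply shifts: Qs = 6(P − 9) − 379.
Solving gives Q = 29 with consumers paying $77 and suppliers receiving $68 (the $9 wedge).
Per-ride burden: consumers $6, suppliers $3.
Consumers take the larger share because demand is less price-elastic here (demand slope 3 vs supply slope 6).
The less price-elastic side of the market bears the larger share of a per-unit tax.

Consumers bear the larger share: $6 per ride.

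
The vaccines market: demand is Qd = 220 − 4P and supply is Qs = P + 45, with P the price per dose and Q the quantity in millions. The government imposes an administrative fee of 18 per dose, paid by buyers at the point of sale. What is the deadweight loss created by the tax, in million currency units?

Without the tax, 220 − 4P = P + 45 gives 5P = 175, so P* = 35 and Q* = 80.
With the tax collected from buyers, demand (in seller-price terms) shifts: Qd = 220 − 4(P + 18).
Solving gives Q = 65.6 with buyers paying 38.6 and sellers receiving 20.6 (the 18 wedge).
Quantity falls by |ΔQ| = |80 − 65.6| = 14.4.
DWL = ½ · t · |ΔQ| = ½ · 18 · 14.4 = 129.6.

Deadweight loss = 129.6 million.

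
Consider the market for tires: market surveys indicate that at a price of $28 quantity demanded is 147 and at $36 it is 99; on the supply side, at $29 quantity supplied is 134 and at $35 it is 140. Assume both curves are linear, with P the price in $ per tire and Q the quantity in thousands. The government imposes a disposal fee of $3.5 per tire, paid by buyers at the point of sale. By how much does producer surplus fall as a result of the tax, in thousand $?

Demand slope: (99 − 147)/(36 − 28) = -6, so Qd = 315 − 6P.
Supply slope: (140 − 134)/(35 − 29) = 1, so Qs = P + 105.
Without the tax, 315 − 6P = P + 105 gives 7P = 210, so P* = $30 and Q* = 135.
With the tax collected from buyers, demand (in seller-price terms) shifts: Qd = 315 − 6(P + 3.5).
Solving gives Q = 132 with buyers paying $30.5 and producers receiving $27 (the $3.5 wedge).
ΔPS is the trapezoid between Q = 132 and Q = 135 of height $3: ½ · (135 + 132) · 3 = $400.5.

Producer surplus falls by $400.5 thousand.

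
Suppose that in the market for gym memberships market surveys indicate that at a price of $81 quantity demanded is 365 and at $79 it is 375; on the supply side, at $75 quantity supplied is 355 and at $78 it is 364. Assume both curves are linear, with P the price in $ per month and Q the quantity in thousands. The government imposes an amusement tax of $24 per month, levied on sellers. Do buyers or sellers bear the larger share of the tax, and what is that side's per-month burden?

Demand slope: (375 − 365)/(79 − 81) = -5, so Qd = 770 − 5P.
Supply slope: (364 − 355)/(78 − 75) = 3, so Qs = 3P + 130.
Before the tax: set 770 − 5P = 3P + 130 → P* = $80, Q* = 370.
With the tax collected from sellers, supply shifts: Qs = 3(P − 24) + 130.
Solving gives Q = 325 with buyers paying $89 and sellers receiving $65 (the $24 wedge).
Per-month burden: buyers $9, sellers $15.
Sellers take the larger share because supply is less price-elastic here (demand slope 5 vs supply slope 3).
The less price-elastic side of the market bears the larger share of a per-unit tax.

Sellers bear the larger share: $15 per month.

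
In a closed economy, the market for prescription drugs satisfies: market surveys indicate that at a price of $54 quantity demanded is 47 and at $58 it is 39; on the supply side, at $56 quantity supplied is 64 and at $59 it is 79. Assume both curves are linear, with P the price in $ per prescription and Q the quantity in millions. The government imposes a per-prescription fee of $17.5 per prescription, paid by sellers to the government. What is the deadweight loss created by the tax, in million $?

Deadweight loss = $218.75 million.

Demand slope: (39 − 47)/(58 − 54) = -2, so Qd = 155 − 2P.
Supply slope: (79 − 64)/(59 − 56) = 5, so Qs = 5P − 216.
Without the tax, 155 − 2P = 5P − 216 gives 7P = 371, so P* = $53 and Q* = 49.
With the tax collected from sellers, supply shifts: Qs = 5(P − 17.5) − 216.
Solving gives Q = 24 with buyers paying $65.5 and sellers receiving $48 (the $17.5 wedge).
Quantity falls by |ΔQ| = |49 − 24| = 25.
DWL = ½ · t · |ΔQ| = ½ · 17.5 · 25 = $218.75.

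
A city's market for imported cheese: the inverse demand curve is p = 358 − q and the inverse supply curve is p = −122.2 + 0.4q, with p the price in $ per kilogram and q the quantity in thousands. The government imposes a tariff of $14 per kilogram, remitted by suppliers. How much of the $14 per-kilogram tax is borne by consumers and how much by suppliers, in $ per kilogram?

Inverting to q(p) form: qd = 358 − p; qs = 2.5p + 305.5.
Before the tax: set 358 − p = 2.5p + 305.5 → p* = $15, q* = 343.
With the tax collected from suppliers, supply shifts: qs = 2.5(p − 14) + 305.5.
Solving gives q = 333 with consumers paying $25 and suppliers receiving $11 (the $14 wedge).
Burden on consumers: $10; on suppliers: $4. (They sum to $14.)
The less price-elastic side of the market bears the larger share of a per-unit tax.

Consumers bear $10 per kilogram; suppliers bear $4 per kilogram.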